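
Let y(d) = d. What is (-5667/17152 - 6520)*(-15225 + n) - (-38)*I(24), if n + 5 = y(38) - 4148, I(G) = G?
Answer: 540734389001/4288 ≈ 1.2610e+8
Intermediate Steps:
n = -4115 (n = -5 + (38 - 4148) = -5 - 4110 = -4115)
(-5667/17152 - 6520)*(-15225 + n) - (-38)*I(24) = (-5667/17152 - 6520)*(-15225 - 4115) - (-38)*24 = (-5667*1/17152 - 6520)*(-19340) - 1*(-912) = (-5667/17152 - 6520)*(-19340) + 912 = -111836707/17152*(-19340) + 912 = 540730478345/4288 + 912 = 540734389001/4288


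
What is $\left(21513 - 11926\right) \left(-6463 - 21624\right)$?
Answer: $-269270069$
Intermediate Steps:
$\left(21513 - 11926\right) \left(-6463 - 21624\right) = 9587 \left(-28087\right) = -269270069$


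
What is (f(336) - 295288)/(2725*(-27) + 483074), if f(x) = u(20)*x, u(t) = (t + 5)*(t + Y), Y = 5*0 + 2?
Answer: -110488/409499 ≈ -0.26981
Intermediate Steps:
Y = 2 (Y = 0 + 2 = 2)
u(t) = (2 + t)*(5 + t) (u(t) = (t + 5)*(t + 2) = (5 + t)*(2 + t) = (2 + t)*(5 + t))
f(x) = 550*x (f(x) = (10 + 20² + 7*20)*x = (10 + 400 + 140)*x = 550*x)
(f(336) - 295288)/(2725*(-27) + 483074) = (550*336 - 295288)/(2725*(-27) + 483074) = (184800 - 295288)/(-73575 + 483074) = -110488/409499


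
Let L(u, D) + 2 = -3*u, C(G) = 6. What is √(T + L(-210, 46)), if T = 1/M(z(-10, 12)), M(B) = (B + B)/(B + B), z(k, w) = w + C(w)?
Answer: √629 ≈ 25.080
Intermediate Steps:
L(u, D) = -2 - 3*u
z(k, w) = 6 + w (z(k, w) = w + 6 = 6 + w)
M(B) = 1 (M(B) = (2*B)/((2*B)) = (2*B)*(1/(2*B)) = 1)
T = 1 (T = 1/1 = 1)
√(T + L(-210, 46)) = √(1 + (-2 - 3*(-210))) = √(1 + (-2 + 630)) = √(1 + 628) = √629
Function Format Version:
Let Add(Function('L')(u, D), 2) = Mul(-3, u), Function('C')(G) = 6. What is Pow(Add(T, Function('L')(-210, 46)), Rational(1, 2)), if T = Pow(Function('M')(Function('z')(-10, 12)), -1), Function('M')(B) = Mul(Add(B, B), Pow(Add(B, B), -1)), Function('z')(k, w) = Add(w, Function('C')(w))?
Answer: Pow(629, Rational(1, 2)) ≈ 25.080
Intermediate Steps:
Function('L')(u, D) = Add(-2, Mul(-3, u))
Function('z')(k, w) = Add(6, w) (Function('z')(k, w) = Add(w, 6) = Add(6, w))
Function('M')(B) = 1 (Function('M')(B) = Mul(Mul(2, B), Pow(Mul(2, B), -1)) = Mul(Mul(2, B), Mul(Rational(1, 2), Pow(B, -1))) = 1)
T = 1 (T = Pow(1, -1) = 1)
Pow(Add(T, Function('L')(-210, 46)), Rational(1, 2)) = Pow(Add(1, Add(-2, Mul(-3, -210))), Rational(1, 2)) = Pow(Add(1, Add(-2, 630)), Rational(1, 2)) = Pow(Add(1, 628), Rational(1, 2)) = Pow(629, Rational(1, 2))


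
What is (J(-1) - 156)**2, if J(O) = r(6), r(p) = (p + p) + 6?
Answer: 19044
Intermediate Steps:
r(p) = 6 + 2*p (r(p) = 2*p + 6 = 6 + 2*p)
J(O) = 18 (J(O) = 6 + 2*6 = 6 + 12 = 18)
(J(-1) - 156)**2 = (18 - 156)**2 = (-138)**2 = 19044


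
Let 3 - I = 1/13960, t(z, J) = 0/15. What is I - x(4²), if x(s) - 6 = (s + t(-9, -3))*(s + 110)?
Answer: -28185241/13960 ≈ -2019.0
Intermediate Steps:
t(z, J) = 0 (t(z, J) = 0*(1/15) = 0)
x(s) = 6 + s*(110 + s) (x(s) = 6 + (s + 0)*(s + 110) = 6 + s*(110 + s))
I = 41879/13960 (I = 3 - 1/13960 = 41879/13960 ≈ 2.9999)
I - x(4²) = 41879/13960 - (6 + (4²)² + 110*4²) = 41879/13960 - (6 + 16² + 110*16) = 41879/13960 - (6 + 256 + 1760) = 41879/13960 - 1*2022 = 41879/13960 - 2022 = -28185241/13960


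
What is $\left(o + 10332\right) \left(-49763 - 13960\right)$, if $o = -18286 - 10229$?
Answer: $1158675309$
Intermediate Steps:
$o = -28515$ ($o = -18286 - 10229 = -28515$)
$\left(o + 10332\right) \left(-49763 - 13960\right) = \left(-28515 + 10332\right) \left(-49763 - 13960\right) = \left(-18183\right) \left(-63723\right) = 1158675309$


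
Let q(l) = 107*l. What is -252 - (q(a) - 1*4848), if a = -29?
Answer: 7699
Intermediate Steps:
-252 - (q(a) - 1*4848) = -252 - (107*(-29) - 1*4848) = -252 - (-3103 - 4848) = -252 - 1*(-7951) = -252 + 7951 = 7699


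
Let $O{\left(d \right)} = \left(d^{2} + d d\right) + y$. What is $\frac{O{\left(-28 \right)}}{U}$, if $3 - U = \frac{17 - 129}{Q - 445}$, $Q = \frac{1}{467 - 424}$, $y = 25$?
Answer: $\frac{15240231}{26293} \approx 579.63$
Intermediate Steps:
$Q = \frac{1}{43} \approx 0.023256$
$O{\left(d \right)} = 25 + 2 d^{2}$ ($O{\left(d \right)} = \left(d^{2} + d d\right) + 25 = \left(d^{2} + d^{2}\right) + 25 = 2 d^{2} + 25 = 25 + 2 d^{2}$)
$U = \frac{26293}{9567}$ ($U = 3 - \frac{17 - 129}{\frac{1}{43} - 445} = 3 - - \frac{112}{- \frac{19134}{43}} = 3 - \left(-112\right) \left(- \frac{43}{19134}\right) = 3 - \frac{2408}{9567} = \frac{26293}{9567} \approx 2.7483$)
$\frac{O{\left(-28 \right)}}{U} = \frac{25 + 2 \left(-28\right)^{2}}{\frac{26293}{9567}} = \left(25 + 2 \cdot 784\right) \frac{9567}{26293} = \left(25 + 1568\right) \frac{9567}{26293} = 1593 \cdot \frac{9567}{26293} = \frac{15240231}{26293}$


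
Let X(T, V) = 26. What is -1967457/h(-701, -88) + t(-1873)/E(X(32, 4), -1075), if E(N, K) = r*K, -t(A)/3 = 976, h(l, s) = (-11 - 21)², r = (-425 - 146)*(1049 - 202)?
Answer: -1022900129190447/532387609600 ≈ -1921.3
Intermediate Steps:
r = -483637 (r = -571*847 = -483637)
h(l, s) = 1024 (h(l, s) = (-32)² = 1024)
t(A) = -2928 (t(A) = -3*976 = -2928)
E(N, K) = -483637*K
-1967457/h(-701, -88) + t(-1873)/E(X(32, 4), -1075) = -1967457/1024 - 2928/((-483637*(-1075))) = -1967457*1/1024 - 2928/519909775 = -1967457/1024 - 2928*1/519909775 = -1967457/1024 - 2928/519909775 = -1022900129190447/532387609600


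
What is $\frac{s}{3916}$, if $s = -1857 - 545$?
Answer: $- \frac{1201}{1958} \approx -0.61338$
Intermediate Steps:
$s = -2402$ ($s = -1857 - 545 = -2402$)
$\frac{s}{3916} = - \frac{2402}{3916} = \left(-2402\right) \frac{1}{3916} = - \frac{1201}{1958}$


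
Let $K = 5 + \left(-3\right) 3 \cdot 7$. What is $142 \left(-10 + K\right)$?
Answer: $-9656$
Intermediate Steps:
$K = -58$ ($K = 5 - 63 = -58$)
$142 \left(-10 + K\right) = 142 \left(-10 - 58\right) = 142 \left(-68\right) = -9656$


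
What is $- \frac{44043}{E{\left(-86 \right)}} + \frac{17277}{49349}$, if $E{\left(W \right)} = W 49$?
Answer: $\frac{2246283285}{207956686} \approx 10.802$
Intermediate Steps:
$E{\left(W \right)} = 49 W$
$- \frac{44043}{E{\left(-86 \right)}} + \frac{17277}{49349} = - \frac{44043}{49 \left(-86\right)} + \frac{17277}{49349} = - \frac{44043}{-4214} + 17277 \cdot \frac{1}{49349} = \left(-44043\right) \left(- \frac{1}{4214}\right) + \frac{17277}{49349} = \frac{44043}{4214} + \frac{17277}{49349} = \frac{2246283285}{207956686}$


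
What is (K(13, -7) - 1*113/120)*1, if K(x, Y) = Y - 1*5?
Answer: -1553/120 ≈ -12.942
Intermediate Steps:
K(x, Y) = -5 + Y (K(x, Y) = Y - 5 = -5 + Y)
(K(13, -7) - 1*113/120)*1 = ((-5 - 7) - 1*113/120)*1 = (-12 - 113*1/120)*1 = (-12 - 113/120)*1 = -1553/120*1 = -1553/120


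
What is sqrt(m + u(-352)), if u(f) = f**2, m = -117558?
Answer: sqrt(6346) ≈ 79.662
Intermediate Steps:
sqrt(m + u(-352)) = sqrt(-117558 + (-352)**2) = sqrt(-117558 + 123904) = sqrt(6346)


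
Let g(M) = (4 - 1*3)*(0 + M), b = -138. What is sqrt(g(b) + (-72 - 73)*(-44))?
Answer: sqrt(6242) ≈ 79.006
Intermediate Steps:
g(M) = M (g(M) = (4 - 3)*M = 1*M = M)
sqrt(g(b) + (-72 - 73)*(-44)) = sqrt(-138 + (-72 - 73)*(-44)) = sqrt(-138 - 145*(-44)) = sqrt(-138 + 6380) = sqrt(6242)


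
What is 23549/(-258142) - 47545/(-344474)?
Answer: 1040335791/22230801827 ≈ 0.046797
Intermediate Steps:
23549/(-258142) - 47545/(-344474) = 23549*(-1/258142) - 47545*(-1/344474) = -23549/258142 + 47545/344474 = 1040335791/22230801827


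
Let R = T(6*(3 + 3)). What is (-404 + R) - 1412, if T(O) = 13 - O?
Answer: -1839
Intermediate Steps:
R = -23 (R = 13 - 6*(3 + 3) = 13 - 6*6 = 13 - 1*36 = 13 - 36 = -23)
(-404 + R) - 1412 = (-404 - 23) - 1412 = -427 - 1412 = -1839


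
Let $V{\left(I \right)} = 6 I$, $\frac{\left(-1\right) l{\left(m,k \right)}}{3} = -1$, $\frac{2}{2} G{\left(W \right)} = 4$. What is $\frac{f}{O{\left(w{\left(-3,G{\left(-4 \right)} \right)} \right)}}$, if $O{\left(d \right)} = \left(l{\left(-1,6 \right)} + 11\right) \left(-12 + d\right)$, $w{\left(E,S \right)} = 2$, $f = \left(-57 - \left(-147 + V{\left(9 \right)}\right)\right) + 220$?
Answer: $- \frac{64}{35} \approx -1.8286$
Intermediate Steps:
$G{\left(W \right)} = 4$
$l{\left(m,k \right)} = 3$ ($l{\left(m,k \right)} = \left(-3\right) \left(-1\right) = 3$)
$f = 256$ ($f = \left(-57 + \left(147 - 6 \cdot 9\right)\right) + 220 = \left(-57 + \left(147 - 54\right)\right) + 220 = \left(-57 + 93\right) + 220 = 36 + 220 = 256$)
$O{\left(d \right)} = -168 + 14 d$ ($O{\left(d \right)} = \left(3 + 11\right) \left(-12 + d\right) = 14 \left(-12 + d\right) = -168 + 14 d$)
$\frac{f}{O{\left(w{\left(-3,G{\left(-4 \right)} \right)} \right)}} = \frac{256}{-168 + 14 \cdot 2} = \frac{256}{-168 + 28} = \frac{256}{-140} = 256 \left(- \frac{1}{140}\right) = - \frac{64}{35}$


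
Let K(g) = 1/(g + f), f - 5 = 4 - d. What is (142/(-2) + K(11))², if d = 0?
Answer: 2013561/400 ≈ 5033.9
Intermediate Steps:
f = 9 (f = 5 + (4 - 1*0) = 5 + (4 + 0) = 5 + 4 = 9)
K(g) = 1/(9 + g) (K(g) = 1/(g + 9) = 1/(9 + g))
(142/(-2) + K(11))² = (142/(-2) + 1/(9 + 11))² = (142*(-½) + 1/20)² = (-71 + 1/20)² = (-1419/20)² = 2013561/400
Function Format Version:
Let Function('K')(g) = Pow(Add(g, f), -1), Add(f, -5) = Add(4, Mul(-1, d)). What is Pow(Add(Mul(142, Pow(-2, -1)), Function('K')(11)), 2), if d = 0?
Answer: Rational(2013561, 400) ≈ 5033.9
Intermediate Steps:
f = 9 (f = Add(5, Add(4, Mul(-1, 0))) = Add(5, Add(4, 0)) = Add(5, 4) = 9)
Function('K')(g) = Pow(Add(9, g), -1) (Function('K')(g) = Pow(Add(g, 9), -1) = Pow(Add(9, g), -1))
Pow(Add(Mul(142, Pow(-2, -1)), Function('K')(11)), 2) = Pow(Add(Mul(142, Pow(-2, -1)), Pow(Add(9, 11), -1)), 2) = Pow(Add(Mul(142, Rational(-1, 2)), Pow(20, -1)), 2) = Pow(Add(-71, Rational(1, 20)), 2) = Pow(Rational(-1419, 20), 2) = Rational(2013561, 400)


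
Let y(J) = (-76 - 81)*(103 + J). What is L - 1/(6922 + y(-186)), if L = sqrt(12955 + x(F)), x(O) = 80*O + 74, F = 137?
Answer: -1/19953 + sqrt(23989) ≈ 154.88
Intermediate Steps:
y(J) = -16171 - 157*J (y(J) = -157*(103 + J) = -16171 - 157*J)
x(O) = 74 + 80*O
L = sqrt(23989) (L = sqrt(12955 + (74 + 80*137)) = sqrt(12955 + (74 + 10960)) = sqrt(12955 + 11034) = sqrt(23989) ≈ 154.88)
L - 1/(6922 + y(-186)) = sqrt(23989) - 1/(6922 + (-16171 - 157*(-186))) = sqrt(23989) - 1/(6922 + (-16171 + 29202)) = sqrt(23989) - 1/(6922 + 13031) = sqrt(23989) - 1/19953 = -1/19953 + sqrt(23989)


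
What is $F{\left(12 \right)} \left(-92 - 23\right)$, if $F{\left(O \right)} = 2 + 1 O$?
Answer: $-1610$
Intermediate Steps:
$F{\left(O \right)} = 2 + O$
$F{\left(12 \right)} \left(-92 - 23\right) = \left(2 + 12\right) \left(-92 - 23\right) = 14 \left(-115\right) = -1610$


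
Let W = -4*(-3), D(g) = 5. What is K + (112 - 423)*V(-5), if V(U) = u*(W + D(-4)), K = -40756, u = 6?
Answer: -72478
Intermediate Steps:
W = 12
V(U) = 102 (V(U) = 6*(12 + 5) = 6*17 = 102)
K + (112 - 423)*V(-5) = -40756 + (112 - 423)*102 = -40756 - 311*102 = -40756 - 31722 = -72478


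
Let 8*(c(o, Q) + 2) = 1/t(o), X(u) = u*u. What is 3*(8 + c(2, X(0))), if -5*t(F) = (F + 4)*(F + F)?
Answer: 1147/64 ≈ 17.922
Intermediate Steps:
X(u) = u²
t(F) = -2*F*(4 + F)/5 (t(F) = -(F + 4)*(F + F)/5 = -(4 + F)*2*F/5 = -2*F*(4 + F)/5)
c(o, Q) = -2 - 5/(16*o*(4 + o)) (c(o, Q) = -2 + 1/(8*((-2*o*(4 + o)/5))) = -2 + (-5/(2*o*(4 + o)))/8 = -2 - 5/(16*o*(4 + o)))
3*(8 + c(2, X(0))) = 3*(8 + (1/16)*(-5 - 32*2*(4 + 2))/(2*(4 + 2))) = 3*(8 + (1/16)*(½)*(-5 - 32*2*6)/6) = 3*(8 + (1/16)*(½)*(⅙)*(-5 - 384)) = 3*(8 + (1/16)*(½)*(⅙)*(-389)) = 3*(8 - 389/192) = 3*(1147/192) = 1147/64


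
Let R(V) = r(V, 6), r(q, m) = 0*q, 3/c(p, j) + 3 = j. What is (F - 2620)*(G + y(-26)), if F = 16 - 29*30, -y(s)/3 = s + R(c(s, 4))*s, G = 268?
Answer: -1202004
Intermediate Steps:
c(p, j) = 3/(-3 + j)
r(q, m) = 0
R(V) = 0
y(s) = -3*s (y(s) = -3*(s + 0*s) = -3*(s + 0) = -3*s)
F = -854 (F = 16 - 870 = -854)
(F - 2620)*(G + y(-26)) = (-854 - 2620)*(268 - 3*(-26)) = -3474*(268 + 78) = -3474*346 = -1202004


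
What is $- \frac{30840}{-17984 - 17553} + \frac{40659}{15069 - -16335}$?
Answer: $\frac{804466081}{372001316} \approx 2.1625$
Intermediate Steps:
$- \frac{30840}{-17984 - 17553} + \frac{40659}{15069 - -16335} = - \frac{30840}{-17984 - 17553} + \frac{40659}{15069 + 16335} = - \frac{30840}{-35537} + \frac{40659}{31404} = \left(-30840\right) \left(- \frac{1}{35537}\right) + 40659 \cdot \frac{1}{31404} = \frac{30840}{35537} + \frac{13553}{10468} = \frac{804466081}{372001316}$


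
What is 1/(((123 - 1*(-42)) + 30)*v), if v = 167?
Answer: 1/32565 ≈ 3.0708e-5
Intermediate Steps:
1/(((123 - 1*(-42)) + 30)*v) = 1/(((123 - 1*(-42)) + 30)*167) = (1/167)/((123 + 42) + 30) = (1/167)/(165 + 30) = (1/167)/195 = (1/195)*(1/167) = 1/32565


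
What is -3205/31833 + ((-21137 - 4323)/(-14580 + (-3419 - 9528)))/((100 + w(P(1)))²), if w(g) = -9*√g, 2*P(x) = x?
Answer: -34971796941448475/347673440536887951 + 91656000*√2/10921793124647 ≈ -0.10058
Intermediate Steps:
P(x) = x/2
-3205/31833 + ((-21137 - 4323)/(-14580 + (-3419 - 9528)))/((100 + w(P(1)))²) = -3205/31833 + ((-21137 - 4323)/(-14580 + (-3419 - 9528)))/((100 - 9*√2/2)²) = -3205*1/31833 + (-25460/(-14580 - 12947))/((100 - 9*√2/2)²) = -3205/31833 + (-25460/(-27527))/((100 - 9*√2/2)²) = -3205/31833 + (-25460*(-1/27527))/((100 - 9*√2/2)²) = -3205/31833 + 25460/(27527*(100 - 9*√2/2)²)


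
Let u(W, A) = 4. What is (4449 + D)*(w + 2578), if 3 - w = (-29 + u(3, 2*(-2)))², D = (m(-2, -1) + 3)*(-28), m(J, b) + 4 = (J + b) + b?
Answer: 8976084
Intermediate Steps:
m(J, b) = -4 + J + 2*b (m(J, b) = -4 + ((J + b) + b) = -4 + (J + 2*b) = -4 + J + 2*b)
D = 140 (D = ((-4 - 2 + 2*(-1)) + 3)*(-28) = ((-4 - 2 - 2) + 3)*(-28) = (-8 + 3)*(-28) = -5*(-28) = 140)
w = -622 (w = 3 - (-29 + 4)² = 3 - 1*(-25)² = 3 - 1*625 = 3 - 625 = -622)
(4449 + D)*(w + 2578) = (4449 + 140)*(-622 + 2578) = 4589*1956 = 8976084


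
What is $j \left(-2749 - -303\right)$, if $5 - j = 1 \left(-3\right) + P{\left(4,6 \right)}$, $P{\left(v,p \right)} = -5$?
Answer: $-31798$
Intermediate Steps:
$j = 13$ ($j = 5 - \left(1 \left(-3\right) - 5\right) = 5 - \left(-3 - 5\right) = 5 - -8 = 5 + 8 = 13$)
$j \left(-2749 - -303\right) = 13 \left(-2749 - -303\right) = 13 \left(-2749 + 303\right) = 13 \left(-2446\right) = -31798$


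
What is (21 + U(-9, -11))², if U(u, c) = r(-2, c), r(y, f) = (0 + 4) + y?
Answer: 529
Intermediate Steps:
r(y, f) = 4 + y
U(u, c) = 2 (U(u, c) = 4 - 2 = 2)
(21 + U(-9, -11))² = (21 + 2)² = 23² = 529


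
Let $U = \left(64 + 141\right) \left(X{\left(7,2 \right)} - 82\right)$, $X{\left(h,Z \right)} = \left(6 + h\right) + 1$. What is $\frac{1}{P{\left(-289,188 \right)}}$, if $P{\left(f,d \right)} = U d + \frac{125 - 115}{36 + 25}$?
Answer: $- \frac{61}{159863910} \approx -3.8157 \cdot 10^{-7}$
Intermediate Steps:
$X{\left(h,Z \right)} = 7 + h$
$U = -13940$ ($U = \left(64 + 141\right) \left(\left(7 + 7\right) - 82\right) = 205 \left(14 - 82\right) = 205 \left(-68\right) = -13940$)
$P{\left(f,d \right)} = \frac{10}{61} - 13940 d$ ($P{\left(f,d \right)} = - 13940 d + \frac{125 - 115}{36 + 25} = - 13940 d + \frac{10}{61} = \frac{10}{61} - 13940 d$)
$\frac{1}{P{\left(-289,188 \right)}} = \frac{1}{\frac{10}{61} - 2620720} = \frac{1}{- \frac{159863910}{61}} = - \frac{61}{159863910}$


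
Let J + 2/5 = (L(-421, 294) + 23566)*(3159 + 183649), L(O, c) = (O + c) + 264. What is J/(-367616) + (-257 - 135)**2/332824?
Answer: -460518198859257/38234821120 ≈ -12044.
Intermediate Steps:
L(O, c) = 264 + O + c
J = 22139550118/5 (J = -2/5 + ((264 - 421 + 294) + 23566)*(3159 + 183649) = -2/5 + (137 + 23566)*186808 = -2/5 + 23703*186808 = -2/5 + 4427910024 = 22139550118/5 ≈ 4.4279e+9)
J/(-367616) + (-257 - 135)**2/332824 = (22139550118/5)/(-367616) + (-257 - 135)**2/332824 = (22139550118/5)*(-1/367616) + (-392)**2*(1/332824) = -11069775059/919040 + 153664*(1/332824) = -11069775059/919040 + 19208/41603 = -460518198859257/38234821120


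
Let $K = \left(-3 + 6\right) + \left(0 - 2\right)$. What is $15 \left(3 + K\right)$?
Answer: $60$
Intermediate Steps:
$K = 1$ ($K = 3 + \left(0 - 2\right) = 3 - 2 = 1$)
$15 \left(3 + K\right) = 15 \left(3 + 1\right) = 15 \cdot 4 = 60$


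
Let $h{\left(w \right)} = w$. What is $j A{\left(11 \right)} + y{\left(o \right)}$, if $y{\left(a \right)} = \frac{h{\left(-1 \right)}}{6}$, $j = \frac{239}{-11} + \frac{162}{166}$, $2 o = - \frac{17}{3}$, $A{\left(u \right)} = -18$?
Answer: $\frac{2045255}{5478} \approx 373.36$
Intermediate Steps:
$o = - \frac{17}{6}$ ($o = \frac{\left(-17\right) \frac{1}{3}}{2} = \frac{1}{2} \left(- \frac{17}{3}\right) = - \frac{17}{6} \approx -2.8333$)
$j = - \frac{18946}{913}$ ($j = 239 \left(- \frac{1}{11}\right) + 162 \cdot \frac{1}{166} = - \frac{239}{11} + \frac{81}{83} = - \frac{18946}{913} \approx -20.751$)
$y{\left(a \right)} = - \frac{1}{6}$
$j A{\left(11 \right)} + y{\left(o \right)} = \left(- \frac{18946}{913}\right) \left(-18\right) - \frac{1}{6} = \frac{341028}{913} - \frac{1}{6} = \frac{2045255}{5478}$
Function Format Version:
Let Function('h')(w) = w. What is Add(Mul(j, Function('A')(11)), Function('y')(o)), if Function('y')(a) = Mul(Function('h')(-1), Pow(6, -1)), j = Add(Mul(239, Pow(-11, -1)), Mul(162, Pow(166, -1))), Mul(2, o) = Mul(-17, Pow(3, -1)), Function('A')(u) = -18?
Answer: Rational(2045255, 5478) ≈ 373.36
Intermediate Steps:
o = Rational(-17, 6) (o = Mul(Rational(1, 2), Mul(-17, Pow(3, -1))) = Mul(Rational(1, 2), Mul(-17, Rational(1, 3))) = Mul(Rational(1, 2), Rational(-17, 3)) = Rational(-17, 6) ≈ -2.8333)
j = Rational(-18946, 913) (j = Add(Mul(239, Rational(-1, 11)), Mul(162, Rational(1, 166))) = Add(Rational(-239, 11), Rational(81, 83)) = Rational(-18946, 913) ≈ -20.751)
Function('y')(a) = Rational(-1, 6) (Function('y')(a) = Mul(-1, Pow(6, -1)) = Mul(-1, Rational(1, 6)) = Rational(-1, 6))
Add(Mul(j, Function('A')(11)), Function('y')(o)) = Add(Mul(Rational(-18946, 913), -18), Rational(-1, 6)) = Add(Rational(341028, 913), Rational(-1, 6)) = Rational(2045255, 5478)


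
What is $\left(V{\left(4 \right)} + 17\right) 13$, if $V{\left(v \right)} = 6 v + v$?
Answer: $585$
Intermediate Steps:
$V{\left(v \right)} = 7 v$
$\left(V{\left(4 \right)} + 17\right) 13 = \left(7 \cdot 4 + 17\right) 13 = \left(28 + 17\right) 13 = 45 \cdot 13 = 585$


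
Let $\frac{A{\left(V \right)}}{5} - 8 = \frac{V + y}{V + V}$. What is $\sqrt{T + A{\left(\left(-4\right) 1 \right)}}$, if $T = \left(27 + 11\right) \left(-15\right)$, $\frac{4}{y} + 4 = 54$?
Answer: $\frac{i \sqrt{52755}}{10} \approx 22.968 i$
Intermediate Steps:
$y = \frac{2}{25}$ ($y = \frac{4}{-4 + 54} = \frac{4}{50} = 4 \cdot \frac{1}{50} = \frac{2}{25} \approx 0.08$)
$A{\left(V \right)} = 40 + \frac{5 \left(\frac{2}{25} + V\right)}{2 V}$ ($A{\left(V \right)} = 40 + 5 \frac{V + \frac{2}{25}}{V + V} = 40 + 5 \frac{\frac{2}{25} + V}{2 V} = 40 + \frac{5 \left(\frac{2}{25} + V\right)}{2 V}$)
$T = -570$ ($T = 38 \left(-15\right) = -570$)
$\sqrt{T + A{\left(\left(-4\right) 1 \right)}} = \sqrt{-570 + \frac{2 + 425 \left(\left(-4\right) 1\right)}{10 \left(\left(-4\right) 1\right)}} = \sqrt{-570 + \frac{2 + 425 \left(-4\right)}{10 \left(-4\right)}} = \sqrt{-570 + \frac{1}{10} \left(- \frac{1}{4}\right) \left(2 - 1700\right)} = \sqrt{-570 + \frac{1}{10} \left(- \frac{1}{4}\right) \left(-1698\right)} = \sqrt{-570 + \frac{849}{20}} = \sqrt{- \frac{10551}{20}} = \frac{i \sqrt{52755}}{10}$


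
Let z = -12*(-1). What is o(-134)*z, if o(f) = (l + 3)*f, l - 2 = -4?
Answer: -1608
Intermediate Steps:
l = -2 (l = 2 - 4 = -2)
o(f) = f (o(f) = (-2 + 3)*f = 1*f = f)
z = 12
o(-134)*z = -134*12 = -1608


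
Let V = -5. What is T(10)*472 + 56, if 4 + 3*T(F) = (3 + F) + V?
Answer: 2056/3 ≈ 685.33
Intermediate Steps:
T(F) = -2 + F/3 (T(F) = -4/3 + ((3 + F) - 5)/3 = -4/3 + (-2 + F)/3 = -4/3 + (-2/3 + F/3) = -2 + F/3)
T(10)*472 + 56 = (-2 + (1/3)*10)*472 + 56 = (-2 + 10/3)*472 + 56 = (4/3)*472 + 56 = 1888/3 + 56 = 2056/3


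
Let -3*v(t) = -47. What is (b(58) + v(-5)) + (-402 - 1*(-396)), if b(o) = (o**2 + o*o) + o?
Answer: 20387/3 ≈ 6795.7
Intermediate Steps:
v(t) = 47/3 (v(t) = -1/3*(-47) = 47/3)
b(o) = o + 2*o**2 (b(o) = (o**2 + o**2) + o = 2*o**2 + o = o + 2*o**2)
(b(58) + v(-5)) + (-402 - 1*(-396)) = (58*(1 + 2*58) + 47/3) + (-402 - 1*(-396)) = (58*(1 + 116) + 47/3) + (-402 + 396) = (58*117 + 47/3) - 6 = (6786 + 47/3) - 6 = 20405/3 - 6 = 20387/3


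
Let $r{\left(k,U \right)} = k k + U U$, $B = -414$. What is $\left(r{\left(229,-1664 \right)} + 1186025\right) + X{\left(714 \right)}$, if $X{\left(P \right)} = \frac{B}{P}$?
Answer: $\frac{476876009}{119} \approx 4.0074 \cdot 10^{6}$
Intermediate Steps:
$r{\left(k,U \right)} = U^{2} + k^{2}$ ($r{\left(k,U \right)} = k^{2} + U^{2} = U^{2} + k^{2}$)
$X{\left(P \right)} = - \frac{414}{P}$
$\left(r{\left(229,-1664 \right)} + 1186025\right) + X{\left(714 \right)} = \left(\left(\left(-1664\right)^{2} + 229^{2}\right) + 1186025\right) - \frac{414}{714} = \left(\left(2768896 + 52441\right) + 1186025\right) - \frac{69}{119} = \left(2821337 + 1186025\right) - \frac{69}{119} = 4007362 - \frac{69}{119} = \frac{476876009}{119}$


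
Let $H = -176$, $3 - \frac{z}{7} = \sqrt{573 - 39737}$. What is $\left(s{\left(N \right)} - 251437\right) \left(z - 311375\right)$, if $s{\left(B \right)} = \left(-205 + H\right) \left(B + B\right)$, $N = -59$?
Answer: $64288062566 + 2890706 i \sqrt{9791} \approx 6.4288 \cdot 10^{10} + 2.8603 \cdot 10^{8} i$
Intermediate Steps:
$z = 21 - 14 i \sqrt{9791}$ ($z = 21 - 7 \sqrt{573 - 39737} = 21 - 7 \sqrt{-39164} = 21 - 7 \cdot 2 i \sqrt{9791} = 21 - 14 i \sqrt{9791} \approx 21.0 - 1385.3 i$)
$s{\left(B \right)} = - 762 B$ ($s{\left(B \right)} = \left(-205 - 176\right) \left(B + B\right) = - 381 \cdot 2 B = - 762 B$)
$\left(s{\left(N \right)} - 251437\right) \left(z - 311375\right) = \left(\left(-762\right) \left(-59\right) - 251437\right) \left(\left(21 - 14 i \sqrt{9791}\right) - 311375\right) = \left(44958 - 251437\right) \left(-311354 - 14 i \sqrt{9791}\right) = - 206479 \left(-311354 - 14 i \sqrt{9791}\right) = 64288062566 + 2890706 i \sqrt{9791}$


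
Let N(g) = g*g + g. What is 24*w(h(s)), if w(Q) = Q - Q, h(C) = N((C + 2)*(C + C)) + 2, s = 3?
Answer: 0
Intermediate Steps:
N(g) = g + g² (N(g) = g² + g = g + g²)
h(C) = 2 + 2*C*(1 + 2*C*(2 + C))*(2 + C) (h(C) = ((C + 2)*(C + C))*(1 + (C + 2)*(C + C)) + 2 = ((2 + C)*(2*C))*(1 + (2 + C)*(2*C)) + 2 = (2*C*(2 + C))*(1 + 2*C*(2 + C)) + 2 = 2*C*(1 + 2*C*(2 + C))*(2 + C) + 2 = 2 + 2*C*(1 + 2*C*(2 + C))*(2 + C))
w(Q) = 0
24*w(h(s)) = 24*0 = 0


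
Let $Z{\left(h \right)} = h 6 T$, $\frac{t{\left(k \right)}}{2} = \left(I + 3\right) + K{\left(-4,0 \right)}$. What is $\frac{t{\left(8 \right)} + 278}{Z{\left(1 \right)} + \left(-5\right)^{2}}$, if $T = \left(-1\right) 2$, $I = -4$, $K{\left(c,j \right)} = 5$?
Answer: $22$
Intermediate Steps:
$T = -2$
$t{\left(k \right)} = 8$ ($t{\left(k \right)} = 2 \left(\left(-4 + 3\right) + 5\right) = 2 \left(-1 + 5\right) = 2 \cdot 4 = 8$)
$Z{\left(h \right)} = - 12 h$ ($Z{\left(h \right)} = h 6 \left(-2\right) = 6 h \left(-2\right) = - 12 h$)
$\frac{t{\left(8 \right)} + 278}{Z{\left(1 \right)} + \left(-5\right)^{2}} = \frac{8 + 278}{\left(-12\right) 1 + \left(-5\right)^{2}} = \frac{286}{-12 + 25} = \frac{286}{13} = 286 \cdot \frac{1}{13} = 22$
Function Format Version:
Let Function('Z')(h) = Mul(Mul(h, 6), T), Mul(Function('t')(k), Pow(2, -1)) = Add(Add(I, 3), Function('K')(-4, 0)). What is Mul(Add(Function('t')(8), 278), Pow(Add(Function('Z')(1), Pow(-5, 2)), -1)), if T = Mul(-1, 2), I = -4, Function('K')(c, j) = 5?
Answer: 22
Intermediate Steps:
T = -2
Function('t')(k) = 8 (Function('t')(k) = Mul(2, Add(Add(-4, 3), 5)) = Mul(2, Add(-1, 5)) = Mul(2, 4) = 8)
Function('Z')(h) = Mul(-12, h) (Function('Z')(h) = Mul(Mul(h, 6), -2) = Mul(Mul(6, h), -2) = Mul(-12, h))
Mul(Add(Function('t')(8), 278), Pow(Add(Function('Z')(1), Pow(-5, 2)), -1)) = Mul(Add(8, 278), Pow(Add(Mul(-12, 1), Pow(-5, 2)), -1)) = Mul(286, Pow(Add(-12, 25), -1)) = Mul(286, Pow(13, -1)) = Mul(286, Rational(1, 13)) = 22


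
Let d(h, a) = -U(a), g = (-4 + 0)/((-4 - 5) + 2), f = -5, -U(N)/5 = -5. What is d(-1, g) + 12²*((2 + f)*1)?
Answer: -457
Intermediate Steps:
U(N) = 25 (U(N) = -5*(-5) = 25)
g = 4/7 (g = -4/(-9 + 2) = -4/(-7) = -4*(-⅐) = 4/7 ≈ 0.57143)
d(h, a) = -25 (d(h, a) = -1*25 = -25)
d(-1, g) + 12²*((2 + f)*1) = -25 + 12²*((2 - 5)*1) = -25 + 144*(-3*1) = -25 + 144*(-3) = -25 - 432 = -457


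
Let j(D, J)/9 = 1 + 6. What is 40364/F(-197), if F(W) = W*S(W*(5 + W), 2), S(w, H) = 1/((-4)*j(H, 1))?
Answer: 10171728/197 ≈ 51633.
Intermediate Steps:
j(D, J) = 63 (j(D, J) = 9*(1 + 6) = 9*7 = 63)
S(w, H) = -1/252 (S(w, H) = 1/(-4*63) = -1/4*1/63 = -1/252)
F(W) = -W/252 (F(W) = W*(-1/252) = -W/252)
40364/F(-197) = 40364/((-1/252*(-197))) = 40364/(197/252) = 40364*(252/197) = 10171728/197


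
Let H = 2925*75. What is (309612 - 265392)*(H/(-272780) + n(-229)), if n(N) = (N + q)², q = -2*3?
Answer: 33306628092375/13639 ≈ 2.4420e+9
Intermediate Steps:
q = -6
H = 219375
n(N) = (-6 + N)² (n(N) = (N - 6)² = (-6 + N)²)
(309612 - 265392)*(H/(-272780) + n(-229)) = (309612 - 265392)*(219375/(-272780) + (-6 - 229)²) = 44220*(219375*(-1/272780) + (-235)²) = 44220*(-43875/54556 + 55225) = 44220*(3012811225/54556) = 33306628092375/13639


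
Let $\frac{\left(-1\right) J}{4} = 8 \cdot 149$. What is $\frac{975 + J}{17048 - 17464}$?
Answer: $\frac{3793}{416} \approx 9.1178$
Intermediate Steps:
$J = -4768$ ($J = - 4 \cdot 8 \cdot 149 = \left(-4\right) 1192 = -4768$)
$\frac{975 + J}{17048 - 17464} = \frac{975 - 4768}{17048 - 17464} = - \frac{3793}{-416} = \left(-3793\right) \left(- \frac{1}{416}\right) = \frac{3793}{416}$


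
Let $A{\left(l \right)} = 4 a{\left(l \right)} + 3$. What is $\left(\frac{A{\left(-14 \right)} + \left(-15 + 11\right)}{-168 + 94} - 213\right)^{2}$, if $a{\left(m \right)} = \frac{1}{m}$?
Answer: $\frac{12171605625}{268324} \approx 45362.0$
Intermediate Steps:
$A{\left(l \right)} = 3 + \frac{4}{l}$ ($A{\left(l \right)} = \frac{4}{l} + 3 = 3 + \frac{4}{l}$)
$\left(\frac{A{\left(-14 \right)} + \left(-15 + 11\right)}{-168 + 94} - 213\right)^{2} = \left(\frac{\left(3 + \frac{4}{-14}\right) + \left(-15 + 11\right)}{-168 + 94} - 213\right)^{2} = \left(\frac{\left(3 + 4 \left(- \frac{1}{14}\right)\right) - 4}{-74} - 213\right)^{2} = \left(\left(\left(3 - \frac{2}{7}\right) - 4\right) \left(- \frac{1}{74}\right) - 213\right)^{2} = \left(\left(\frac{19}{7} - 4\right) \left(- \frac{1}{74}\right) - 213\right)^{2} = \left(\left(- \frac{9}{7}\right) \left(- \frac{1}{74}\right) - 213\right)^{2} = \left(\frac{9}{518} - 213\right)^{2} = \left(- \frac{110325}{518}\right)^{2} = \frac{12171605625}{268324}$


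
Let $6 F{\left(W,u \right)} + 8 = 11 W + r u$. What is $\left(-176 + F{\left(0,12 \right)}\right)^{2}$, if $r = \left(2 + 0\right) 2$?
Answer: $\frac{258064}{9} \approx 28674.0$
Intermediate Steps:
$r = 4$ ($r = 2 \cdot 2 = 4$)
$F{\left(W,u \right)} = - \frac{4}{3} + \frac{2 u}{3} + \frac{11 W}{6}$ ($F{\left(W,u \right)} = - \frac{4}{3} + \frac{11 W + 4 u}{6} = - \frac{4}{3} + \frac{4 u + 11 W}{6} = - \frac{4}{3} + \left(\frac{2 u}{3} + \frac{11 W}{6}\right) = - \frac{4}{3} + \frac{2 u}{3} + \frac{11 W}{6}$)
$\left(-176 + F{\left(0,12 \right)}\right)^{2} = \left(-176 + \left(- \frac{4}{3} + \frac{2}{3} \cdot 12 + \frac{11}{6} \cdot 0\right)\right)^{2} = \left(-176 + \left(- \frac{4}{3} + 8 + 0\right)\right)^{2} = \left(-176 + \frac{20}{3}\right)^{2} = \left(- \frac{508}{3}\right)^{2} = \frac{258064}{9}$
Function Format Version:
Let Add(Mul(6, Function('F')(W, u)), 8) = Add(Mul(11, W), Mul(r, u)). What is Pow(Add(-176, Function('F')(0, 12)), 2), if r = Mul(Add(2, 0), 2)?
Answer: Rational(258064, 9) ≈ 28674.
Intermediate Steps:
r = 4 (r = Mul(2, 2) = 4)
Function('F')(W, u) = Add(Rational(-4, 3), Mul(Rational(2, 3), u), Mul(Rational(11, 6), W)) (Function('F')(W, u) = Add(Rational(-4, 3), Mul(Rational(1, 6), Add(Mul(11, W), Mul(4, u)))) = Add(Rational(-4, 3), Mul(Rational(1, 6), Add(Mul(4, u), Mul(11, W)))) = Add(Rational(-4, 3), Add(Mul(Rational(2, 3), u), Mul(Rational(11, 6), W))) = Add(Rational(-4, 3), Mul(Rational(2, 3), u), Mul(Rational(11, 6), W)))
Pow(Add(-176, Function('F')(0, 12)), 2) = Pow(Add(-176, Add(Rational(-4, 3), Mul(Rational(2, 3), 12), Mul(Rational(11, 6), 0))), 2) = Pow(Add(-176, Add(Rational(-4, 3), 8, 0)), 2) = Pow(Add(-176, Rational(20, 3)), 2) = Pow(Rational(-508, 3), 2) = Rational(258064, 9)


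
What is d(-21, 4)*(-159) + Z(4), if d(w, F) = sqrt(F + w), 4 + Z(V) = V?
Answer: -159*I*sqrt(17) ≈ -655.57*I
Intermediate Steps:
Z(V) = -4 + V
d(-21, 4)*(-159) + Z(4) = sqrt(4 - 21)*(-159) + (-4 + 4) = sqrt(-17)*(-159) + 0 = (I*sqrt(17))*(-159) + 0 = -159*I*sqrt(17) + 0 = -159*I*sqrt(17)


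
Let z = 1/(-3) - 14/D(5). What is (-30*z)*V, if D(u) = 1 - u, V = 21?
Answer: -1995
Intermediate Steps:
z = 19/6 (z = 1/(-3) - 14/(1 - 1*5) = 1*(-⅓) - 14/(1 - 5) = -⅓ - 14/(-4) = -⅓ - 14*(-¼) = -⅓ + 7/2 = 19/6 ≈ 3.1667)
(-30*z)*V = -30*19/6*21 = -95*21 = -1995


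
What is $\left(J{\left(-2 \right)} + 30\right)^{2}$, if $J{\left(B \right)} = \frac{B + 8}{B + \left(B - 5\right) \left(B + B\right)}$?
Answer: $\frac{154449}{169} \approx 913.9$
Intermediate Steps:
$J{\left(B \right)} = \frac{8 + B}{B + 2 B \left(-5 + B\right)}$ ($J{\left(B \right)} = \frac{8 + B}{B + \left(-5 + B\right) 2 B} = \frac{8 + B}{B + 2 B \left(-5 + B\right)}$)
$\left(J{\left(-2 \right)} + 30\right)^{2} = \left(\frac{8 - 2}{\left(-2\right) \left(-9 + 2 \left(-2\right)\right)} + 30\right)^{2} = \left(\left(- \frac{1}{2}\right) \frac{1}{-9 - 4} \cdot 6 + 30\right)^{2} = \left(\left(- \frac{1}{2}\right) \frac{1}{-13} \cdot 6 + 30\right)^{2} = \left(\left(- \frac{1}{2}\right) \left(- \frac{1}{13}\right) 6 + 30\right)^{2} = \left(\frac{3}{13} + 30\right)^{2} = \left(\frac{393}{13}\right)^{2} = \frac{154449}{169}$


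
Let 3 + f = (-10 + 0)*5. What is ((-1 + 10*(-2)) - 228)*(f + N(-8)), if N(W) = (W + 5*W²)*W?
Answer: 634701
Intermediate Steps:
f = -53 (f = -3 + (-10 + 0)*5 = -3 - 10*5 = -3 - 50 = -53)
N(W) = W*(W + 5*W²)
((-1 + 10*(-2)) - 228)*(f + N(-8)) = ((-1 + 10*(-2)) - 228)*(-53 + (-8)²*(1 + 5*(-8))) = ((-1 - 20) - 228)*(-53 + 64*(1 - 40)) = (-21 - 228)*(-53 + 64*(-39)) = -249*(-53 - 2496) = -249*(-2549) = 634701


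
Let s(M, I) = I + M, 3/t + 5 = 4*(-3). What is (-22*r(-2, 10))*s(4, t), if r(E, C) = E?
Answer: 2860/17 ≈ 168.24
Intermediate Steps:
t = -3/17 (t = 3/(-5 + 4*(-3)) = 3/(-5 - 12) = 3/(-17) = 3*(-1/17) = -3/17 ≈ -0.17647)
(-22*r(-2, 10))*s(4, t) = (-22*(-2))*(-3/17 + 4) = 44*(65/17) = 2860/17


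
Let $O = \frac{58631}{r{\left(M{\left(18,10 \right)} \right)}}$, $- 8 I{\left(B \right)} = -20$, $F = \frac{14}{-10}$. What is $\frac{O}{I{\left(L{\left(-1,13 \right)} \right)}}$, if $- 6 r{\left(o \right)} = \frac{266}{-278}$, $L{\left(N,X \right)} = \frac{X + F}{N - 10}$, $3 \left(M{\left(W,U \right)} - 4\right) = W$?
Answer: $\frac{97796508}{665} \approx 1.4706 \cdot 10^{5}$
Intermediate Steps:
$F = - \frac{7}{5}$ ($F = 14 \left(- \frac{1}{10}\right) = - \frac{7}{5} \approx -1.4$)
$M{\left(W,U \right)} = 4 + \frac{W}{3}$
$L{\left(N,X \right)} = \frac{- \frac{7}{5} + X}{-10 + N}$ ($L{\left(N,X \right)} = \frac{X - \frac{7}{5}}{N - 10} = \frac{- \frac{7}{5} + X}{-10 + N}$)
$r{\left(o \right)} = \frac{133}{834}$ ($r{\left(o \right)} = - \frac{266 \frac{1}{-278}}{6} = - \frac{266 \left(- \frac{1}{278}\right)}{6} = \left(- \frac{1}{6}\right) \left(- \frac{133}{139}\right) = \frac{133}{834}$)
$I{\left(B \right)} = \frac{5}{2}$ ($I{\left(B \right)} = \left(- \frac{1}{8}\right) \left(-20\right) = \frac{5}{2}$)
$O = \frac{48898254}{133}$ ($O = \frac{58631}{\frac{133}{834}} = 58631 \cdot \frac{834}{133} = \frac{48898254}{133} \approx 3.6766 \cdot 10^{5}$)
$\frac{O}{I{\left(L{\left(-1,13 \right)} \right)}} = \frac{48898254}{133 \cdot \frac{5}{2}} = \frac{48898254}{133} \cdot \frac{2}{5} = \frac{97796508}{665}$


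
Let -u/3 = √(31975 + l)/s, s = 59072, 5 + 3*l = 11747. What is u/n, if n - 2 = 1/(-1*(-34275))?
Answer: -102825*√35889/4049444672 ≈ -0.0048104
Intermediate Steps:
l = 3914 (l = -5/3 + (⅓)*11747 = -5/3 + 11747/3 = 3914)
u = -3*√35889/59072 (u = -3*√(31975 + 3914)/59072 = -3*√35889/59072 ≈ -0.0096210)
n = 68551/34275 (n = 2 + 1/(-1*(-34275)) = 2 + 1/34275 = 68551/34275 ≈ 2.0000)
u/n = (-3*√35889/59072)/(68551/34275) = -3*√35889/59072*(34275/68551) = -102825*√35889/4049444672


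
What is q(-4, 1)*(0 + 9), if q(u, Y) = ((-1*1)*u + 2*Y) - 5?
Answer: 9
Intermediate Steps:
q(u, Y) = -5 - u + 2*Y (q(u, Y) = (-u + 2*Y) - 5 = -5 - u + 2*Y)
q(-4, 1)*(0 + 9) = (-5 - 1*(-4) + 2*1)*(0 + 9) = (-5 + 4 + 2)*9 = 1*9 = 9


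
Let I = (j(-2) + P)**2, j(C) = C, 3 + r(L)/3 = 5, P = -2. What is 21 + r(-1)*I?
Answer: 117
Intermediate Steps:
r(L) = 6 (r(L) = -9 + 3*5 = -9 + 15 = 6)
I = 16 (I = (-2 - 2)**2 = (-4)**2 = 16)
21 + r(-1)*I = 21 + 6*16 = 21 + 96 = 117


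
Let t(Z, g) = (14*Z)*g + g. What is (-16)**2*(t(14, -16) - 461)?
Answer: -924928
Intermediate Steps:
t(Z, g) = g + 14*Z*g (t(Z, g) = 14*Z*g + g = g + 14*Z*g)
(-16)**2*(t(14, -16) - 461) = (-16)**2*(-16*(1 + 14*14) - 461) = 256*(-16*(1 + 196) - 461) = 256*(-16*197 - 461) = 256*(-3152 - 461) = 256*(-3613) = -924928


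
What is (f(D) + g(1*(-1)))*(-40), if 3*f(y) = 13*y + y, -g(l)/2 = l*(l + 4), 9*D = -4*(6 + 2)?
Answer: 11440/27 ≈ 423.70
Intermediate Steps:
D = -32/9 (D = (-4*(6 + 2))/9 = (-4*8)/9 = (⅑)*(-32) = -32/9 ≈ -3.5556)
g(l) = -2*l*(4 + l) (g(l) = -2*l*(l + 4) = -2*l*(4 + l))
f(y) = 14*y/3 (f(y) = (13*y + y)/3 = (14*y)/3 = 14*y/3)
(f(D) + g(1*(-1)))*(-40) = ((14/3)*(-32/9) - 2*1*(-1)*(4 + 1*(-1)))*(-40) = (-448/27 - 2*(-1)*(4 - 1))*(-40) = (-448/27 - 2*(-1)*3)*(-40) = (-448/27 + 6)*(-40) = -286/27*(-40) = 11440/27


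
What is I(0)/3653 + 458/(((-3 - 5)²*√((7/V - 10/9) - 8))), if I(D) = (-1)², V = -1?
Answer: 1/3653 - 687*I*√145/4640 ≈ 0.00027375 - 1.7829*I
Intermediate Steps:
I(D) = 1
I(0)/3653 + 458/(((-3 - 5)²*√((7/V - 10/9) - 8))) = 1/3653 + 458/(((-3 - 5)²*√((7/(-1) - 10/9) - 8))) = 1*(1/3653) + 458/(((-8)²*√((7*(-1) - 10*⅑) - 8))) = 1/3653 + 458/((64*√((-7 - 10/9) - 8))) = 1/3653 + 458/((64*√(-73/9 - 8))) = 1/3653 + 458/((64*√(-145/9))) = 1/3653 + 458/((64*(I*√145/3))) = 1/3653 + 458/((64*I*√145/3)) = 1/3653 + 458*(-3*I*√145/9280) = 1/3653 - 687*I*√145/4640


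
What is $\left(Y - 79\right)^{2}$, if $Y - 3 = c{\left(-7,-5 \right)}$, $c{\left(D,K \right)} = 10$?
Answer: $4356$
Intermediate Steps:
$Y = 13$ ($Y = 3 + 10 = 13$)
$\left(Y - 79\right)^{2} = \left(13 - 79\right)^{2} = \left(-66\right)^{2} = 4356$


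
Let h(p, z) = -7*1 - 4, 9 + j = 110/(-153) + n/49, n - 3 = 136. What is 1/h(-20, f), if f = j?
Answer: -1/11 ≈ -0.090909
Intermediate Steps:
n = 139 (n = 3 + 136 = 139)
j = -51596/7497 (j = -9 + (110/(-153) + 139/49) = -9 + (110*(-1/153) + 139*(1/49)) = -9 + (-110/153 + 139/49) = -9 + 15877/7497 = -51596/7497 ≈ -6.8822)
f = -51596/7497 ≈ -6.8822
h(p, z) = -11 (h(p, z) = -7 - 4 = -11)
1/h(-20, f) = 1/(-11) = -1/11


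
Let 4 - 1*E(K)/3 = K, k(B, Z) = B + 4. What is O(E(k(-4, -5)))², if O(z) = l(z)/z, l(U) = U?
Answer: 1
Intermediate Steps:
k(B, Z) = 4 + B
E(K) = 12 - 3*K
O(z) = 1 (O(z) = z/z = 1)
O(E(k(-4, -5)))² = 1² = 1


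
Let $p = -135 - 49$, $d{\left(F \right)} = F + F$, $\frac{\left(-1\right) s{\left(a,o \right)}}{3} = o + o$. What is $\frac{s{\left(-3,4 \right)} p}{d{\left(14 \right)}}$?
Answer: $\frac{1104}{7} \approx 157.71$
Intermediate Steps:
$s{\left(a,o \right)} = - 6 o$ ($s{\left(a,o \right)} = - 3 \left(o + o\right) = - 3 \cdot 2 o = - 6 o$)
$d{\left(F \right)} = 2 F$
$p = -184$ ($p = -135 - 49 = -184$)
$\frac{s{\left(-3,4 \right)} p}{d{\left(14 \right)}} = \frac{\left(-6\right) 4 \left(-184\right)}{2 \cdot 14} = \frac{\left(-24\right) \left(-184\right)}{28} = 4416 \cdot \frac{1}{28} = \frac{1104}{7}$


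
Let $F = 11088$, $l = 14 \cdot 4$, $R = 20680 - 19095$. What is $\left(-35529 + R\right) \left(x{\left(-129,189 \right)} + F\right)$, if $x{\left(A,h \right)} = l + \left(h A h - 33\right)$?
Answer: $156037105712$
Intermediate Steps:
$R = 1585$ ($R = 20680 - 19095 = 1585$)
$l = 56$
$x{\left(A,h \right)} = 23 + A h^{2}$ ($x{\left(A,h \right)} = 56 + \left(h A h - 33\right) = 56 + \left(A h h - 33\right) = 56 + \left(A h^{2} - 33\right) = 56 + \left(-33 + A h^{2}\right) = 23 + A h^{2}$)
$\left(-35529 + R\right) \left(x{\left(-129,189 \right)} + F\right) = \left(-35529 + 1585\right) \left(\left(23 - 129 \cdot 189^{2}\right) + 11088\right) = - 33944 \left(\left(23 - 4608009\right) + 11088\right) = - 33944 \left(-4607986 + 11088\right) = \left(-33944\right) \left(-4596898\right) = 156037105712$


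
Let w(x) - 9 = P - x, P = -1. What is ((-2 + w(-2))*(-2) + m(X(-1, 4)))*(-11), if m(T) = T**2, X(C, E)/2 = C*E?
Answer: -528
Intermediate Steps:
X(C, E) = 2*C*E (X(C, E) = 2*(C*E) = 2*C*E)
w(x) = 8 - x (w(x) = 9 + (-1 - x) = 8 - x)
((-2 + w(-2))*(-2) + m(X(-1, 4)))*(-11) = ((-2 + (8 - 1*(-2)))*(-2) + (2*(-1)*4)**2)*(-11) = ((-2 + (8 + 2))*(-2) + (-8)**2)*(-11) = ((-2 + 10)*(-2) + 64)*(-11) = (8*(-2) + 64)*(-11) = (-16 + 64)*(-11) = 48*(-11) = -528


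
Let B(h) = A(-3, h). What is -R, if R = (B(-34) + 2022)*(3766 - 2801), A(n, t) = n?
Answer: -1948335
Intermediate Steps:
B(h) = -3
R = 1948335 (R = (-3 + 2022)*(3766 - 2801) = 2019*965 = 1948335)
-R = -1*1948335 = -1948335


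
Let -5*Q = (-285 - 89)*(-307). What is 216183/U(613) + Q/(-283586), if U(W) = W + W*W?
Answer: 174873894833/266841664630 ≈ 0.65535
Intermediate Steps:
U(W) = W + W²
Q = -114818/5 (Q = -(-285 - 89)*(-307)/5 = -(-374)*(-307)/5 = -⅕*114818 = -114818/5 ≈ -22964.)
216183/U(613) + Q/(-283586) = 216183/((613*(1 + 613))) - 114818/5/(-283586) = 216183/((613*614)) - 114818/5*(-1/283586) = 216183/376382 + 57409/708965 = 174873894833/266841664630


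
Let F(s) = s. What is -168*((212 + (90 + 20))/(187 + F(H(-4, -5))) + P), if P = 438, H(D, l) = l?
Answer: -960456/13 ≈ -73881.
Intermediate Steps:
-168*((212 + (90 + 20))/(187 + F(H(-4, -5))) + P) = -168*((212 + (90 + 20))/(187 - 5) + 438) = -168*((212 + 110)/182 + 438) = -168*(322*(1/182) + 438) = -168*(23/13 + 438) = -168*5717/13 = -960456/13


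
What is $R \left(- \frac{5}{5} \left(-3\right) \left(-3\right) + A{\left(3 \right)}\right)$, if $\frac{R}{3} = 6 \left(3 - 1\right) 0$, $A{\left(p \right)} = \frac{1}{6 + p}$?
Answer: $0$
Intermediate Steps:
$R = 0$ ($R = 3 \cdot 6 \left(3 - 1\right) 0 = 3 \cdot 6 \cdot 2 \cdot 0 = 3 \cdot 6 \cdot 0 = 3 \cdot 0 = 0$)
$R \left(- \frac{5}{5} \left(-3\right) \left(-3\right) + A{\left(3 \right)}\right) = 0 \left(- \frac{5}{5} \left(-3\right) \left(-3\right) + \frac{1}{6 + 3}\right) = 0 \left(\left(-5\right) \frac{1}{5} \left(-3\right) \left(-3\right) + \frac{1}{9}\right) = 0 \left(\left(-1\right) \left(-3\right) \left(-3\right) + \frac{1}{9}\right) = 0 \left(3 \left(-3\right) + \frac{1}{9}\right) = 0 \left(-9 + \frac{1}{9}\right) = 0 \left(- \frac{80}{9}\right) = 0$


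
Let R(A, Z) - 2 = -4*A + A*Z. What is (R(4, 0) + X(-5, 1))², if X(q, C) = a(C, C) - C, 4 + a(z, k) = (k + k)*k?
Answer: 289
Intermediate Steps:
a(z, k) = -4 + 2*k² (a(z, k) = -4 + (k + k)*k = -4 + (2*k)*k = -4 + 2*k²)
X(q, C) = -4 - C + 2*C² (X(q, C) = (-4 + 2*C²) - C = -4 - C + 2*C²)
R(A, Z) = 2 - 4*A + A*Z (R(A, Z) = 2 + (-4*A + A*Z) = 2 - 4*A + A*Z)
(R(4, 0) + X(-5, 1))² = ((2 - 4*4 + 4*0) + (-4 - 1*1 + 2*1²))² = ((2 - 16 + 0) + (-4 - 1 + 2*1))² = (-14 + (-4 - 1 + 2))² = (-14 - 3)² = (-17)² = 289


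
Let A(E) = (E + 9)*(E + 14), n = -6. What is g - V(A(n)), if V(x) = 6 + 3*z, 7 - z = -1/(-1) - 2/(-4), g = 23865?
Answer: 47685/2 ≈ 23843.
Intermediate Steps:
A(E) = (9 + E)*(14 + E)
z = 11/2 (z = 7 - (-1/(-1) - 2/(-4)) = 7 - (-1*(-1) - 2*(-¼)) = 7 - (1 + ½) = 7 - 1*3/2 = 7 - 3/2 = 11/2 ≈ 5.5000)
V(x) = 45/2 (V(x) = 6 + 3*(11/2) = 6 + 33/2 = 45/2)
g - V(A(n)) = 23865 - 1*45/2 = 23865 - 45/2 = 47685/2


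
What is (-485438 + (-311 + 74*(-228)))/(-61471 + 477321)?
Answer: -502621/415850 ≈ -1.2087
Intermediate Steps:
(-485438 + (-311 + 74*(-228)))/(-61471 + 477321) = (-485438 + (-311 - 16872))/415850 = (-485438 - 17183)*(1/415850) = -502621*1/415850 = -502621/415850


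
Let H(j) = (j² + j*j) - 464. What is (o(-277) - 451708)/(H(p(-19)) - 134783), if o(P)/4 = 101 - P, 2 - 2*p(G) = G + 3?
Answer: 450196/135085 ≈ 3.3327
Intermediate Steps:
p(G) = -½ - G/2 (p(G) = 1 - (G + 3)/2 = 1 - (3 + G)/2 = 1 + (-3/2 - G/2) = -½ - G/2)
o(P) = 404 - 4*P (o(P) = 4*(101 - P) = 404 - 4*P)
H(j) = -464 + 2*j² (H(j) = (j² + j²) - 464 = 2*j² - 464 = -464 + 2*j²)
(o(-277) - 451708)/(H(p(-19)) - 134783) = ((404 - 4*(-277)) - 451708)/((-464 + 2*(-½ - ½*(-19))²) - 134783) = ((404 + 1108) - 451708)/((-464 + 2*(-½ + 19/2)²) - 134783) = (1512 - 451708)/((-464 + 2*9²) - 134783) = -450196/((-464 + 2*81) - 134783) = -450196/((-464 + 162) - 134783) = -450196/(-302 - 134783) = -450196/(-135085) = -450196*(-1/135085) = 450196/135085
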